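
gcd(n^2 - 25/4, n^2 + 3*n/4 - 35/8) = n + 5/2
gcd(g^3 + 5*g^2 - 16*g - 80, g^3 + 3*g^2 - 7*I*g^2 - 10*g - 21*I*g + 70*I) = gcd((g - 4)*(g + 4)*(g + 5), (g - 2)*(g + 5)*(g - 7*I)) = g + 5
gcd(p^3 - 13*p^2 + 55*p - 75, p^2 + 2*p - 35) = p - 5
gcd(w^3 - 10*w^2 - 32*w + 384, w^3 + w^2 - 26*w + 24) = w + 6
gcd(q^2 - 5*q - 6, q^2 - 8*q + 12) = q - 6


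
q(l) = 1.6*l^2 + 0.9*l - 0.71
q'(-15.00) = -47.10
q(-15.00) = 345.79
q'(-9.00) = -27.90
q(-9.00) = 120.79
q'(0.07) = 1.12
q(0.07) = -0.64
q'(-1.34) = -3.39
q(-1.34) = 0.96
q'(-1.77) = -4.76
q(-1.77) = 2.71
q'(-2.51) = -7.13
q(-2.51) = 7.11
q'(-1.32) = -3.32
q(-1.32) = 0.89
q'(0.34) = 1.99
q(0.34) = -0.22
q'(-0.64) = -1.15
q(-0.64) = -0.63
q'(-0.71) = -1.37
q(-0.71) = -0.54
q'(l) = 3.2*l + 0.9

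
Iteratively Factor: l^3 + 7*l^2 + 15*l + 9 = (l + 3)*(l^2 + 4*l + 3) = (l + 1)*(l + 3)*(l + 3)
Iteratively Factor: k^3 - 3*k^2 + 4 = (k - 2)*(k^2 - k - 2) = (k - 2)*(k + 1)*(k - 2)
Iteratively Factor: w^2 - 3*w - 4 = (w - 4)*(w + 1)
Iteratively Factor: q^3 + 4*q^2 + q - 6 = (q + 2)*(q^2 + 2*q - 3) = (q + 2)*(q + 3)*(q - 1)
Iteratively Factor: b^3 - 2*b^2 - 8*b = (b - 4)*(b^2 + 2*b) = (b - 4)*(b + 2)*(b)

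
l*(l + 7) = l^2 + 7*l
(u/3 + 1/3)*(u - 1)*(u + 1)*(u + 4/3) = u^4/3 + 7*u^3/9 + u^2/9 - 7*u/9 - 4/9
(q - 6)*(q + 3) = q^2 - 3*q - 18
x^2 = x^2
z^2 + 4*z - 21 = (z - 3)*(z + 7)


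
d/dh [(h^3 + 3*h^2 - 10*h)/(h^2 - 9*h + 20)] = (h^4 - 18*h^3 + 43*h^2 + 120*h - 200)/(h^4 - 18*h^3 + 121*h^2 - 360*h + 400)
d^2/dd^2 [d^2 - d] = 2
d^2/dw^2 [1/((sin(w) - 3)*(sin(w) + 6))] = (-4*sin(w)^4 - 9*sin(w)^3 - 75*sin(w)^2 - 36*sin(w) + 54)/((sin(w) - 3)^3*(sin(w) + 6)^3)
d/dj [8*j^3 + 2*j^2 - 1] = 4*j*(6*j + 1)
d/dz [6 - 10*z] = -10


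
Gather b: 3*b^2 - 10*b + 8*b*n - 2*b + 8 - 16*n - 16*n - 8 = 3*b^2 + b*(8*n - 12) - 32*n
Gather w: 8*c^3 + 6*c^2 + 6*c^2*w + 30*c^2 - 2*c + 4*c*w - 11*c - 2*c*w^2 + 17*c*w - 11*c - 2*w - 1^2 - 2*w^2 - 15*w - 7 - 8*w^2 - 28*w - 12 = 8*c^3 + 36*c^2 - 24*c + w^2*(-2*c - 10) + w*(6*c^2 + 21*c - 45) - 20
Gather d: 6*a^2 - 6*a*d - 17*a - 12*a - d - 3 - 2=6*a^2 - 29*a + d*(-6*a - 1) - 5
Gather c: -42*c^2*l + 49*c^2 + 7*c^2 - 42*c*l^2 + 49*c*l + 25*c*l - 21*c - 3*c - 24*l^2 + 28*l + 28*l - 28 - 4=c^2*(56 - 42*l) + c*(-42*l^2 + 74*l - 24) - 24*l^2 + 56*l - 32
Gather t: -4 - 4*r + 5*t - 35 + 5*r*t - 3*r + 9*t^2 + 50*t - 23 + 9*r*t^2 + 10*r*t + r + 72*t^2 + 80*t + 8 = -6*r + t^2*(9*r + 81) + t*(15*r + 135) - 54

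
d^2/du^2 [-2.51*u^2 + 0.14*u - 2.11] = -5.02000000000000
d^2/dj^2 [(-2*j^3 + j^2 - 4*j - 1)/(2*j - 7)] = 2*(-8*j^3 + 84*j^2 - 294*j - 11)/(8*j^3 - 84*j^2 + 294*j - 343)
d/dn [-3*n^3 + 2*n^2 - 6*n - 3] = -9*n^2 + 4*n - 6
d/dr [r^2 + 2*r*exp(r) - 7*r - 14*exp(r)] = 2*r*exp(r) + 2*r - 12*exp(r) - 7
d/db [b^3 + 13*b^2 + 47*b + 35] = 3*b^2 + 26*b + 47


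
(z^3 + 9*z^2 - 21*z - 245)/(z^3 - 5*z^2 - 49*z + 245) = (z + 7)/(z - 7)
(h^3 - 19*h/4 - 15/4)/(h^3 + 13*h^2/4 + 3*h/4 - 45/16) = 4*(2*h^2 - 3*h - 5)/(8*h^2 + 14*h - 15)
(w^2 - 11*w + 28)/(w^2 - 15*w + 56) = (w - 4)/(w - 8)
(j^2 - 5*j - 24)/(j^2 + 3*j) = (j - 8)/j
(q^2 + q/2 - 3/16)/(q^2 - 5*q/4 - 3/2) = (q - 1/4)/(q - 2)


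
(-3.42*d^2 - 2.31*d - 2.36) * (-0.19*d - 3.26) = 0.6498*d^3 + 11.5881*d^2 + 7.979*d + 7.6936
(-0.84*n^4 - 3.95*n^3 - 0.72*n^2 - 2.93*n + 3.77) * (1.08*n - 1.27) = -0.9072*n^5 - 3.1992*n^4 + 4.2389*n^3 - 2.25*n^2 + 7.7927*n - 4.7879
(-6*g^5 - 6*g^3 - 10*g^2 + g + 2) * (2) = -12*g^5 - 12*g^3 - 20*g^2 + 2*g + 4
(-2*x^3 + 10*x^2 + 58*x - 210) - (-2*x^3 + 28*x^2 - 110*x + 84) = -18*x^2 + 168*x - 294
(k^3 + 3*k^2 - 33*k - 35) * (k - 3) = k^4 - 42*k^2 + 64*k + 105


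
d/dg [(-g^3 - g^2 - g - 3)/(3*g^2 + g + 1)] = (-3*g^4 - 2*g^3 - g^2 + 16*g + 2)/(9*g^4 + 6*g^3 + 7*g^2 + 2*g + 1)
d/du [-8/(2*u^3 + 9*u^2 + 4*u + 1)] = 16*(3*u^2 + 9*u + 2)/(2*u^3 + 9*u^2 + 4*u + 1)^2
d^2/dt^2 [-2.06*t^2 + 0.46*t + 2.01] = -4.12000000000000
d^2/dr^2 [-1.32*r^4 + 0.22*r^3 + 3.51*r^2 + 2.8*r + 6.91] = -15.84*r^2 + 1.32*r + 7.02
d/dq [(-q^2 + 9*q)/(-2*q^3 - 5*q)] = (-2*q^2 + 36*q + 5)/(4*q^4 + 20*q^2 + 25)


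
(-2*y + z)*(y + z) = -2*y^2 - y*z + z^2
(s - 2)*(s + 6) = s^2 + 4*s - 12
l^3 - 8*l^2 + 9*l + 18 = (l - 6)*(l - 3)*(l + 1)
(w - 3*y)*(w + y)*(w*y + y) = w^3*y - 2*w^2*y^2 + w^2*y - 3*w*y^3 - 2*w*y^2 - 3*y^3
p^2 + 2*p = p*(p + 2)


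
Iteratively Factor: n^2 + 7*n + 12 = (n + 4)*(n + 3)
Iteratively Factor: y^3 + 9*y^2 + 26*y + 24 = (y + 4)*(y^2 + 5*y + 6) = (y + 2)*(y + 4)*(y + 3)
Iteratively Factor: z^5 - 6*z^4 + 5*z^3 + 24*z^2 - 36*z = (z)*(z^4 - 6*z^3 + 5*z^2 + 24*z - 36) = z*(z - 3)*(z^3 - 3*z^2 - 4*z + 12) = z*(z - 3)*(z + 2)*(z^2 - 5*z + 6) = z*(z - 3)*(z - 2)*(z + 2)*(z - 3)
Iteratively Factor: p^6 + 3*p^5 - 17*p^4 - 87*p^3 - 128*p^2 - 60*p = (p + 1)*(p^5 + 2*p^4 - 19*p^3 - 68*p^2 - 60*p) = p*(p + 1)*(p^4 + 2*p^3 - 19*p^2 - 68*p - 60) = p*(p + 1)*(p + 3)*(p^3 - p^2 - 16*p - 20) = p*(p + 1)*(p + 2)*(p + 3)*(p^2 - 3*p - 10) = p*(p + 1)*(p + 2)^2*(p + 3)*(p - 5)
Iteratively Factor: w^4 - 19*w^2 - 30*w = (w)*(w^3 - 19*w - 30) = w*(w - 5)*(w^2 + 5*w + 6) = w*(w - 5)*(w + 3)*(w + 2)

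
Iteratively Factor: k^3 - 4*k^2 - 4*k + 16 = (k - 4)*(k^2 - 4) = (k - 4)*(k + 2)*(k - 2)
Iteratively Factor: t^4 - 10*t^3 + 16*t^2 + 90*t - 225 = (t - 5)*(t^3 - 5*t^2 - 9*t + 45) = (t - 5)*(t + 3)*(t^2 - 8*t + 15) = (t - 5)^2*(t + 3)*(t - 3)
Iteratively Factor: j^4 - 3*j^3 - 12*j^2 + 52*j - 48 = (j - 2)*(j^3 - j^2 - 14*j + 24) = (j - 3)*(j - 2)*(j^2 + 2*j - 8) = (j - 3)*(j - 2)*(j + 4)*(j - 2)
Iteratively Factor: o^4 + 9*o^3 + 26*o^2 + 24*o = (o)*(o^3 + 9*o^2 + 26*o + 24) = o*(o + 2)*(o^2 + 7*o + 12) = o*(o + 2)*(o + 4)*(o + 3)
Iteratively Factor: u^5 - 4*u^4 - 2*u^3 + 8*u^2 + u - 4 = (u - 1)*(u^4 - 3*u^3 - 5*u^2 + 3*u + 4) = (u - 1)*(u + 1)*(u^3 - 4*u^2 - u + 4) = (u - 4)*(u - 1)*(u + 1)*(u^2 - 1) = (u - 4)*(u - 1)^2*(u + 1)*(u + 1)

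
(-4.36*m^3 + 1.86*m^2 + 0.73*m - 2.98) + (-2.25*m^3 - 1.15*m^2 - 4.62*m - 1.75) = -6.61*m^3 + 0.71*m^2 - 3.89*m - 4.73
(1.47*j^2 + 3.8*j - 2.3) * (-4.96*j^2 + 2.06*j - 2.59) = -7.2912*j^4 - 15.8198*j^3 + 15.4287*j^2 - 14.58*j + 5.957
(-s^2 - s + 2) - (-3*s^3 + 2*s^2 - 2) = 3*s^3 - 3*s^2 - s + 4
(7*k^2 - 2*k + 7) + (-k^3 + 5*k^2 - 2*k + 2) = -k^3 + 12*k^2 - 4*k + 9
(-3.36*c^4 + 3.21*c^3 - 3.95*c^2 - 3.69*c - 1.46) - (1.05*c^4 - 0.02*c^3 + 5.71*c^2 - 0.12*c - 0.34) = -4.41*c^4 + 3.23*c^3 - 9.66*c^2 - 3.57*c - 1.12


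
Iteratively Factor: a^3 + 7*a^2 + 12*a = (a + 4)*(a^2 + 3*a) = (a + 3)*(a + 4)*(a)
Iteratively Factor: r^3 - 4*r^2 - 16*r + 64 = (r + 4)*(r^2 - 8*r + 16) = (r - 4)*(r + 4)*(r - 4)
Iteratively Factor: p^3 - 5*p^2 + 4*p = (p)*(p^2 - 5*p + 4) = p*(p - 4)*(p - 1)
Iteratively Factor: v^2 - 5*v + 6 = (v - 3)*(v - 2)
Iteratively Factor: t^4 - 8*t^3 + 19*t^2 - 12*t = (t - 1)*(t^3 - 7*t^2 + 12*t) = (t - 4)*(t - 1)*(t^2 - 3*t) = t*(t - 4)*(t - 1)*(t - 3)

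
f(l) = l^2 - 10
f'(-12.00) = -24.00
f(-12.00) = 134.00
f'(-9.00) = -18.00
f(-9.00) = 71.00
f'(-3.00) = -6.00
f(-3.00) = -1.00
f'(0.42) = 0.84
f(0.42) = -9.82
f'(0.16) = 0.32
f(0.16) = -9.97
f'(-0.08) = -0.16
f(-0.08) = -9.99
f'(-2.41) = -4.82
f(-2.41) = -4.19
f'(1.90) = 3.80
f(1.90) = -6.39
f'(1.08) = 2.16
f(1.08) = -8.83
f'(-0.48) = -0.96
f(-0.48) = -9.77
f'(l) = 2*l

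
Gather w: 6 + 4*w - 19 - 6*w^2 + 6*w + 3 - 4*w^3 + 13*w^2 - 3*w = -4*w^3 + 7*w^2 + 7*w - 10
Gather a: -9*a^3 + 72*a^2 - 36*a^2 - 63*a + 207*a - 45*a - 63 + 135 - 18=-9*a^3 + 36*a^2 + 99*a + 54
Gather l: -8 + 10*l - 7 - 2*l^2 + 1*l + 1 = -2*l^2 + 11*l - 14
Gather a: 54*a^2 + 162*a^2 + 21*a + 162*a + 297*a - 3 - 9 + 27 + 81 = 216*a^2 + 480*a + 96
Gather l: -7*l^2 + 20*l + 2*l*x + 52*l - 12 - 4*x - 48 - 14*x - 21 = -7*l^2 + l*(2*x + 72) - 18*x - 81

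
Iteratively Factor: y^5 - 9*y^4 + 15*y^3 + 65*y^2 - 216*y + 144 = (y - 4)*(y^4 - 5*y^3 - 5*y^2 + 45*y - 36) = (y - 4)*(y - 1)*(y^3 - 4*y^2 - 9*y + 36) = (y - 4)*(y - 1)*(y + 3)*(y^2 - 7*y + 12) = (y - 4)*(y - 3)*(y - 1)*(y + 3)*(y - 4)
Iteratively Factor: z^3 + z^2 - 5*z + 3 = (z - 1)*(z^2 + 2*z - 3) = (z - 1)*(z + 3)*(z - 1)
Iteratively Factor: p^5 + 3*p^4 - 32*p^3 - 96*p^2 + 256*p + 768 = (p + 4)*(p^4 - p^3 - 28*p^2 + 16*p + 192) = (p - 4)*(p + 4)*(p^3 + 3*p^2 - 16*p - 48) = (p - 4)*(p + 4)^2*(p^2 - p - 12) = (p - 4)*(p + 3)*(p + 4)^2*(p - 4)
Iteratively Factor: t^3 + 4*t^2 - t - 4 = (t - 1)*(t^2 + 5*t + 4) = (t - 1)*(t + 4)*(t + 1)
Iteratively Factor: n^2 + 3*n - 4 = (n + 4)*(n - 1)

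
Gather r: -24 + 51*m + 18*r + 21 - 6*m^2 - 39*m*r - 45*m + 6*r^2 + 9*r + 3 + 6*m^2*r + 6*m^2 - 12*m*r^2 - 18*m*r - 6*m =r^2*(6 - 12*m) + r*(6*m^2 - 57*m + 27)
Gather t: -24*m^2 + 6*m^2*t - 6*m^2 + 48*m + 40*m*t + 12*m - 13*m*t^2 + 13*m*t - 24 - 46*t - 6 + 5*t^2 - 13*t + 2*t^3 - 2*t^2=-30*m^2 + 60*m + 2*t^3 + t^2*(3 - 13*m) + t*(6*m^2 + 53*m - 59) - 30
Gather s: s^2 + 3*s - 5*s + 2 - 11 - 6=s^2 - 2*s - 15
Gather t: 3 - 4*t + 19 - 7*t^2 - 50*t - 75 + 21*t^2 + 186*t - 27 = 14*t^2 + 132*t - 80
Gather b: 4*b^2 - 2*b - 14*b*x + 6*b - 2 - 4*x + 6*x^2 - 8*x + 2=4*b^2 + b*(4 - 14*x) + 6*x^2 - 12*x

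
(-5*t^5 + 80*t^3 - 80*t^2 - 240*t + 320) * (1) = -5*t^5 + 80*t^3 - 80*t^2 - 240*t + 320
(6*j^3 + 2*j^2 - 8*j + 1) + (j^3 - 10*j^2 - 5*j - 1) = 7*j^3 - 8*j^2 - 13*j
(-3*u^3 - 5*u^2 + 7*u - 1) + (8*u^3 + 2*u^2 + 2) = 5*u^3 - 3*u^2 + 7*u + 1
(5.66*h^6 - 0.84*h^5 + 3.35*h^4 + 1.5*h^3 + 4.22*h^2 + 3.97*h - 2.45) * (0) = 0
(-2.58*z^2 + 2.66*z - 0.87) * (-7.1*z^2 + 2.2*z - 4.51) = 18.318*z^4 - 24.562*z^3 + 23.6648*z^2 - 13.9106*z + 3.9237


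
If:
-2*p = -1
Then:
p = 1/2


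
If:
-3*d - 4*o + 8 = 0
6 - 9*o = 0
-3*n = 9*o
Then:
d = 16/9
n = -2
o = 2/3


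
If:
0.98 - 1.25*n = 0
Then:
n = 0.78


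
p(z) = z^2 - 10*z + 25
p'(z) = 2*z - 10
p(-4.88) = 97.61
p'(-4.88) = -19.76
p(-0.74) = 32.95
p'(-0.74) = -11.48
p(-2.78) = 60.53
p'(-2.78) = -15.56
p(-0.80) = 33.64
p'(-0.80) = -11.60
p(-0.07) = 25.70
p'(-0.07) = -10.14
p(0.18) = 23.23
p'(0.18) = -9.64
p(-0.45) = 29.70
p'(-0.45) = -10.90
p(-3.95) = 80.10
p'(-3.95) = -17.90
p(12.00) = 49.00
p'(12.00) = 14.00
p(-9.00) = 196.00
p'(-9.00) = -28.00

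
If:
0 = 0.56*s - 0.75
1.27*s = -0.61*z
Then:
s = 1.34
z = -2.79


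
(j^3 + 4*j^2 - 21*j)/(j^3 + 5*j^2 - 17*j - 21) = j/(j + 1)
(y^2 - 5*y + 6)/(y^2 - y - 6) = (y - 2)/(y + 2)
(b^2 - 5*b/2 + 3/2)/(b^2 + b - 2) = (b - 3/2)/(b + 2)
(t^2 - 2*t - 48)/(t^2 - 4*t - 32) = (t + 6)/(t + 4)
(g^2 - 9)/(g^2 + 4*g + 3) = (g - 3)/(g + 1)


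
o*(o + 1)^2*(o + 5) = o^4 + 7*o^3 + 11*o^2 + 5*o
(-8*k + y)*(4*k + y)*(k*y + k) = -32*k^3*y - 32*k^3 - 4*k^2*y^2 - 4*k^2*y + k*y^3 + k*y^2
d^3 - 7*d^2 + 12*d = d*(d - 4)*(d - 3)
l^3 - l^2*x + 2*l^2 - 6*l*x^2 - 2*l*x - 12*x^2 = (l + 2)*(l - 3*x)*(l + 2*x)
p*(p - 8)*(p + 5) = p^3 - 3*p^2 - 40*p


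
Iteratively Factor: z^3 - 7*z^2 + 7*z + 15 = (z - 3)*(z^2 - 4*z - 5) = (z - 5)*(z - 3)*(z + 1)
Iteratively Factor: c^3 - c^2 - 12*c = (c + 3)*(c^2 - 4*c) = c*(c + 3)*(c - 4)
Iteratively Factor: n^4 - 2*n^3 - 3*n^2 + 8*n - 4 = (n - 1)*(n^3 - n^2 - 4*n + 4) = (n - 1)*(n + 2)*(n^2 - 3*n + 2) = (n - 1)^2*(n + 2)*(n - 2)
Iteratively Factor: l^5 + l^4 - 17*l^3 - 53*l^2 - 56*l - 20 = (l - 5)*(l^4 + 6*l^3 + 13*l^2 + 12*l + 4) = (l - 5)*(l + 1)*(l^3 + 5*l^2 + 8*l + 4) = (l - 5)*(l + 1)*(l + 2)*(l^2 + 3*l + 2) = (l - 5)*(l + 1)*(l + 2)^2*(l + 1)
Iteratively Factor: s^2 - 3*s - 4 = (s + 1)*(s - 4)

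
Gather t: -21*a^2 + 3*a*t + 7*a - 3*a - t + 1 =-21*a^2 + 4*a + t*(3*a - 1) + 1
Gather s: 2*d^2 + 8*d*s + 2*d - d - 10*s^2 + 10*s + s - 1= 2*d^2 + d - 10*s^2 + s*(8*d + 11) - 1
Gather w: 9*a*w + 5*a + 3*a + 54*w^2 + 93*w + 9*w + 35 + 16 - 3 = 8*a + 54*w^2 + w*(9*a + 102) + 48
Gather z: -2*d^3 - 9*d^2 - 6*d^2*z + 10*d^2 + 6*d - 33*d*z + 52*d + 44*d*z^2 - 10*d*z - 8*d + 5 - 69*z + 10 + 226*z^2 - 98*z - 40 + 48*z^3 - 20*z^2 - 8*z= -2*d^3 + d^2 + 50*d + 48*z^3 + z^2*(44*d + 206) + z*(-6*d^2 - 43*d - 175) - 25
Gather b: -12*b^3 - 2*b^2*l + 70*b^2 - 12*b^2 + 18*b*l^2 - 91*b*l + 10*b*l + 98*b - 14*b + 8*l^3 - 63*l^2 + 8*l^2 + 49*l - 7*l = -12*b^3 + b^2*(58 - 2*l) + b*(18*l^2 - 81*l + 84) + 8*l^3 - 55*l^2 + 42*l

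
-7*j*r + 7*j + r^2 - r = (-7*j + r)*(r - 1)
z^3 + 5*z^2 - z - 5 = (z - 1)*(z + 1)*(z + 5)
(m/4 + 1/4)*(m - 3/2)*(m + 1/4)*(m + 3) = m^4/4 + 11*m^3/16 - 19*m^2/32 - 21*m/16 - 9/32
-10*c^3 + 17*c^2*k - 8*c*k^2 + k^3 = (-5*c + k)*(-2*c + k)*(-c + k)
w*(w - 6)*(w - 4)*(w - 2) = w^4 - 12*w^3 + 44*w^2 - 48*w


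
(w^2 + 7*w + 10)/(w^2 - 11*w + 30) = (w^2 + 7*w + 10)/(w^2 - 11*w + 30)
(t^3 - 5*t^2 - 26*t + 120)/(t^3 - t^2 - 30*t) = (t - 4)/t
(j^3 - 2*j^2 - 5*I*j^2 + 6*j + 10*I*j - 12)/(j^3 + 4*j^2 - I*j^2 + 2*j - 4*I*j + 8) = (j^2 + j*(-2 - 6*I) + 12*I)/(j^2 + j*(4 - 2*I) - 8*I)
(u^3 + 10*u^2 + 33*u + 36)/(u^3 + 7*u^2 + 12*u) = (u + 3)/u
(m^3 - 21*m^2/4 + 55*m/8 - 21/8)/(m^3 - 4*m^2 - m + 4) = (8*m^2 - 34*m + 21)/(8*(m^2 - 3*m - 4))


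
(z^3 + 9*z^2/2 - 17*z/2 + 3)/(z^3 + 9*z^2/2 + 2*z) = (2*z^3 + 9*z^2 - 17*z + 6)/(z*(2*z^2 + 9*z + 4))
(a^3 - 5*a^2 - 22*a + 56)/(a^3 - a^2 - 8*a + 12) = (a^2 - 3*a - 28)/(a^2 + a - 6)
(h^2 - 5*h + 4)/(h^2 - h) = (h - 4)/h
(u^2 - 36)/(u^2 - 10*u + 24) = (u + 6)/(u - 4)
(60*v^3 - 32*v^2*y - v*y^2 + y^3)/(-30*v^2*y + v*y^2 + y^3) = (-2*v + y)/y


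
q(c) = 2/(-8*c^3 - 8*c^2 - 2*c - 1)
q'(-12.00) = 0.00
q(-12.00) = 0.00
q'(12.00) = 0.00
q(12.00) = 0.00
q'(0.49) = 1.33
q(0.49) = -0.41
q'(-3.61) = 0.01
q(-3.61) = 0.01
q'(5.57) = 0.00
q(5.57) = -0.00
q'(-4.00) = 0.00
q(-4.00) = 0.01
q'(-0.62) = 3.03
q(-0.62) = -2.15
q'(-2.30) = 0.05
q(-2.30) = 0.03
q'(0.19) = 3.98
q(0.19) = -1.16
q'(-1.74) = 0.22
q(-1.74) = 0.10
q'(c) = 2*(24*c^2 + 16*c + 2)/(-8*c^3 - 8*c^2 - 2*c - 1)^2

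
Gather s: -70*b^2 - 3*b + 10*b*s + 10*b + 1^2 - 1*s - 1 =-70*b^2 + 7*b + s*(10*b - 1)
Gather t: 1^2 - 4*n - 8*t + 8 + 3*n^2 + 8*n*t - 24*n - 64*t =3*n^2 - 28*n + t*(8*n - 72) + 9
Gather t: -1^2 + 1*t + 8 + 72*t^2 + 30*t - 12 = 72*t^2 + 31*t - 5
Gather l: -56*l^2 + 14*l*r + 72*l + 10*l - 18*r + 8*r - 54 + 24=-56*l^2 + l*(14*r + 82) - 10*r - 30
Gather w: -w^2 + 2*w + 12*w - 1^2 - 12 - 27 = -w^2 + 14*w - 40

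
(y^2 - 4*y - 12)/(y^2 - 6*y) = (y + 2)/y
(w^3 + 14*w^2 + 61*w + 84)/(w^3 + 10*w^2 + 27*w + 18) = (w^2 + 11*w + 28)/(w^2 + 7*w + 6)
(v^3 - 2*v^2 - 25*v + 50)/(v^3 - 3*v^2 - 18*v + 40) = (v + 5)/(v + 4)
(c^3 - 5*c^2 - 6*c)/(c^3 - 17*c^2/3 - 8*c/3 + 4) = 3*c/(3*c - 2)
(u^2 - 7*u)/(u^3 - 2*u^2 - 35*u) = 1/(u + 5)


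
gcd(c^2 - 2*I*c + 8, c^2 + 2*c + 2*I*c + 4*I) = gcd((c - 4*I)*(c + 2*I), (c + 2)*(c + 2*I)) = c + 2*I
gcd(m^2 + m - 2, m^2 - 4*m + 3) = m - 1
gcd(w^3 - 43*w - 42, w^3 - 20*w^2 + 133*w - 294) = w - 7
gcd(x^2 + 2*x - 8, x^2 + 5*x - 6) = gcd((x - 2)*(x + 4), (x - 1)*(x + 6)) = 1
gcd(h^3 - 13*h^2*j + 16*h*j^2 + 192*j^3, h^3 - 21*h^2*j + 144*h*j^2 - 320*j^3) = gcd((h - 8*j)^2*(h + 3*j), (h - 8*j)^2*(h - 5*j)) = h^2 - 16*h*j + 64*j^2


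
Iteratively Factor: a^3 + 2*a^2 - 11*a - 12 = (a + 4)*(a^2 - 2*a - 3) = (a + 1)*(a + 4)*(a - 3)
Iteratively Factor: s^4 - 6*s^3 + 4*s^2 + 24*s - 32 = (s + 2)*(s^3 - 8*s^2 + 20*s - 16) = (s - 4)*(s + 2)*(s^2 - 4*s + 4) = (s - 4)*(s - 2)*(s + 2)*(s - 2)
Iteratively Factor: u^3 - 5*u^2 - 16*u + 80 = (u - 5)*(u^2 - 16) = (u - 5)*(u + 4)*(u - 4)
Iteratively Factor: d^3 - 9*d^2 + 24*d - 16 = (d - 4)*(d^2 - 5*d + 4) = (d - 4)^2*(d - 1)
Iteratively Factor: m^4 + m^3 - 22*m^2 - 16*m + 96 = (m - 2)*(m^3 + 3*m^2 - 16*m - 48) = (m - 2)*(m + 4)*(m^2 - m - 12) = (m - 2)*(m + 3)*(m + 4)*(m - 4)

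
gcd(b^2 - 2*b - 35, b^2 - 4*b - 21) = b - 7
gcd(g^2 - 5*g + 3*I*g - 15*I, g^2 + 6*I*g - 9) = g + 3*I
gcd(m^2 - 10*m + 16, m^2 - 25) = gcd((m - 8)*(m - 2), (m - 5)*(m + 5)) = 1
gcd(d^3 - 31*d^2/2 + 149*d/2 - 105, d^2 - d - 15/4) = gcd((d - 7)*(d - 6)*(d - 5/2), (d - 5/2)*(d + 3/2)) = d - 5/2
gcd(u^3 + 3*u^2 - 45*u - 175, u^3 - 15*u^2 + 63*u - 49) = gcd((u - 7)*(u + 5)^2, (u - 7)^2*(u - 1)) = u - 7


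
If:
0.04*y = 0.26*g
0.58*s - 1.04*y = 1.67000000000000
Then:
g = 0.153846153846154*y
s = 1.79310344827586*y + 2.87931034482759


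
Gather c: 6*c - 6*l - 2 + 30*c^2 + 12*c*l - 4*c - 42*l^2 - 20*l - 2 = 30*c^2 + c*(12*l + 2) - 42*l^2 - 26*l - 4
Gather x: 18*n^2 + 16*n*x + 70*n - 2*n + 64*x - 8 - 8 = 18*n^2 + 68*n + x*(16*n + 64) - 16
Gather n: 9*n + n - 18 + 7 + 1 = 10*n - 10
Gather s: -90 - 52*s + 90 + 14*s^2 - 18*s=14*s^2 - 70*s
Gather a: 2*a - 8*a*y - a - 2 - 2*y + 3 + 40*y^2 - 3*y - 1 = a*(1 - 8*y) + 40*y^2 - 5*y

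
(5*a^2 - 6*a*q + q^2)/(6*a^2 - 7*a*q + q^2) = (-5*a + q)/(-6*a + q)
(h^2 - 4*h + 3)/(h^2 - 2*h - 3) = (h - 1)/(h + 1)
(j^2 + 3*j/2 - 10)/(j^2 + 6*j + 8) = (j - 5/2)/(j + 2)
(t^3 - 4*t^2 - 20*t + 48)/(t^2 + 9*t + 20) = (t^2 - 8*t + 12)/(t + 5)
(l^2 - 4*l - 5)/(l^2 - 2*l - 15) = (l + 1)/(l + 3)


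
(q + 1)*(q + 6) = q^2 + 7*q + 6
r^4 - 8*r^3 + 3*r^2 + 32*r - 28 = (r - 7)*(r - 2)*(r - 1)*(r + 2)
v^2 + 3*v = v*(v + 3)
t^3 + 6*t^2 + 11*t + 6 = (t + 1)*(t + 2)*(t + 3)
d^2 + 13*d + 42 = (d + 6)*(d + 7)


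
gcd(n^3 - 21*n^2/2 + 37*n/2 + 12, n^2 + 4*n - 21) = n - 3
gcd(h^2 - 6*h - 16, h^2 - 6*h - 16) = h^2 - 6*h - 16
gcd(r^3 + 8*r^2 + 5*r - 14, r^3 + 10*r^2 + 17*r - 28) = r^2 + 6*r - 7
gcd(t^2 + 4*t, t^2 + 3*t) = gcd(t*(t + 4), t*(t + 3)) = t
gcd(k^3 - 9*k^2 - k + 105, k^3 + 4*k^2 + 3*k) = k + 3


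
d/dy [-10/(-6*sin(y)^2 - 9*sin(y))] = -10*(4*sin(y) + 3)*cos(y)/(3*(2*sin(y) + 3)^2*sin(y)^2)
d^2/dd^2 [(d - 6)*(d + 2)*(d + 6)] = 6*d + 4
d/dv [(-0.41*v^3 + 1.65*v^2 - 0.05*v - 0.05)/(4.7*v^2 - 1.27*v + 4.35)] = (-1.927*v^4 + 1.0414*v^3 - 7.211*v^2 + 14.825*v - 0.281)/(22.09*v^4 - 11.938*v^3 + 42.5029*v^2 - 11.049*v + 18.9225)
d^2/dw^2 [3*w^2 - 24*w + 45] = 6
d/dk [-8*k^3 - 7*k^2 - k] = -24*k^2 - 14*k - 1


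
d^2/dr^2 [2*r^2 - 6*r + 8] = 4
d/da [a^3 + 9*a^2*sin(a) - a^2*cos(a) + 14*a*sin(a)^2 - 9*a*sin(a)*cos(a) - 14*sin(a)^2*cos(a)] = a^2*sin(a) + 9*a^2*cos(a) + 3*a^2 + 18*a*sin(a) + 14*a*sin(2*a) - 2*a*cos(a) - 9*a*cos(2*a) + 7*sin(a)/2 - 9*sin(2*a)/2 - 21*sin(3*a)/2 - 7*cos(2*a) + 7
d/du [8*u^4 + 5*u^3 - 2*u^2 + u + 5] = 32*u^3 + 15*u^2 - 4*u + 1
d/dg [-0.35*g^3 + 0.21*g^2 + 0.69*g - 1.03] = -1.05*g^2 + 0.42*g + 0.69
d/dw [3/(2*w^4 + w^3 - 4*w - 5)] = 3*(-8*w^3 - 3*w^2 + 4)/(2*w^4 + w^3 - 4*w - 5)^2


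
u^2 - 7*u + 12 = (u - 4)*(u - 3)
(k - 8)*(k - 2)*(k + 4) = k^3 - 6*k^2 - 24*k + 64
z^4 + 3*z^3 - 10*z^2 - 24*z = z*(z - 3)*(z + 2)*(z + 4)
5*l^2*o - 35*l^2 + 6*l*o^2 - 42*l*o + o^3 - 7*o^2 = (l + o)*(5*l + o)*(o - 7)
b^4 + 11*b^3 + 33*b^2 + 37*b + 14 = (b + 1)^2*(b + 2)*(b + 7)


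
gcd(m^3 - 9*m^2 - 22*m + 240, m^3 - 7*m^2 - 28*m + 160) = m^2 - 3*m - 40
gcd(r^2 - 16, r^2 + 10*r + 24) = r + 4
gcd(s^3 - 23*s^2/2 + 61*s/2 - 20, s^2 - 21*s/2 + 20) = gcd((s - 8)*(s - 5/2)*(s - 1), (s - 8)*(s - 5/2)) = s^2 - 21*s/2 + 20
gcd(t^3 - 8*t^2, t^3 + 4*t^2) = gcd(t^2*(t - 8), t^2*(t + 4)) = t^2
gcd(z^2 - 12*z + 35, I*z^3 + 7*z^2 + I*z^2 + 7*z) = 1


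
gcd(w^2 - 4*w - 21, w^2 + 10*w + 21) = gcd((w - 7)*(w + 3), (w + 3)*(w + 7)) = w + 3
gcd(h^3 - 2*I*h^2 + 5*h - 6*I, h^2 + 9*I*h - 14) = h + 2*I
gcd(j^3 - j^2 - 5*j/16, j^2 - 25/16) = j - 5/4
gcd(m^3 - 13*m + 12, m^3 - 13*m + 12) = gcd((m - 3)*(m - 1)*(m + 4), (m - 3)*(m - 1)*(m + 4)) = m^3 - 13*m + 12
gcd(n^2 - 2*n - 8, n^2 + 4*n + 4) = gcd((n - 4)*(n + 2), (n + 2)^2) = n + 2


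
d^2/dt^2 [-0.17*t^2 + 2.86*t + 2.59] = -0.340000000000000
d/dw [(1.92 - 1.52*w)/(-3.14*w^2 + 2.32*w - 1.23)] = (-4.7728*w^2 + 12.0576*w - 2.5848)/(9.8596*w^4 - 14.5696*w^3 + 13.1068*w^2 - 5.7072*w + 1.5129)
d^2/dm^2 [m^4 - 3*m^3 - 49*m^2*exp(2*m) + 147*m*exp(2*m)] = -196*m^2*exp(2*m) + 12*m^2 + 196*m*exp(2*m) - 18*m + 490*exp(2*m)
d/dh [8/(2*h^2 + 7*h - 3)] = 8*(-4*h - 7)/(2*h^2 + 7*h - 3)^2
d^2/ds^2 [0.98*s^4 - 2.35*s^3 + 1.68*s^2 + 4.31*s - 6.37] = 11.76*s^2 - 14.1*s + 3.36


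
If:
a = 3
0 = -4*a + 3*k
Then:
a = 3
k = 4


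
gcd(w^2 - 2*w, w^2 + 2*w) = w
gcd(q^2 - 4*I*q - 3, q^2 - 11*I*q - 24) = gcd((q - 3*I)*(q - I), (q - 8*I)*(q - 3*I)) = q - 3*I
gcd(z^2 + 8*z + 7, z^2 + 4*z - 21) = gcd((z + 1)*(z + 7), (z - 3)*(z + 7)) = z + 7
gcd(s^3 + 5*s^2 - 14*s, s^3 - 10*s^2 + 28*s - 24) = s - 2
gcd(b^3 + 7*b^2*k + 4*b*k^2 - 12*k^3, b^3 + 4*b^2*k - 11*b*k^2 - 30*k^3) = b + 2*k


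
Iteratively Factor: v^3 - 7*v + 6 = (v - 2)*(v^2 + 2*v - 3) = (v - 2)*(v + 3)*(v - 1)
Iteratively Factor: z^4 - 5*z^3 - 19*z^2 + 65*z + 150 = (z - 5)*(z^3 - 19*z - 30) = (z - 5)^2*(z^2 + 5*z + 6) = (z - 5)^2*(z + 2)*(z + 3)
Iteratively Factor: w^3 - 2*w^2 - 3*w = (w - 3)*(w^2 + w) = w*(w - 3)*(w + 1)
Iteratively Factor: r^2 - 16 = (r + 4)*(r - 4)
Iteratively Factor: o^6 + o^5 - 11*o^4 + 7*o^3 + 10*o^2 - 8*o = (o + 4)*(o^5 - 3*o^4 + o^3 + 3*o^2 - 2*o) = o*(o + 4)*(o^4 - 3*o^3 + o^2 + 3*o - 2) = o*(o - 1)*(o + 4)*(o^3 - 2*o^2 - o + 2) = o*(o - 1)*(o + 1)*(o + 4)*(o^2 - 3*o + 2) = o*(o - 1)^2*(o + 1)*(o + 4)*(o - 2)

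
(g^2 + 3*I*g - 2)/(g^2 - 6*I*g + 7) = (g + 2*I)/(g - 7*I)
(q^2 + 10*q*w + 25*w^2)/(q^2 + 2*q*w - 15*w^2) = (q + 5*w)/(q - 3*w)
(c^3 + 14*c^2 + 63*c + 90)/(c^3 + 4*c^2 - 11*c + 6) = (c^2 + 8*c + 15)/(c^2 - 2*c + 1)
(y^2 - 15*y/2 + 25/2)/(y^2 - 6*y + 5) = (y - 5/2)/(y - 1)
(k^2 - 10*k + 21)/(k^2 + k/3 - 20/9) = 9*(k^2 - 10*k + 21)/(9*k^2 + 3*k - 20)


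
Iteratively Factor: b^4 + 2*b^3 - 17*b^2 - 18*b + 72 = (b + 4)*(b^3 - 2*b^2 - 9*b + 18) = (b + 3)*(b + 4)*(b^2 - 5*b + 6) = (b - 3)*(b + 3)*(b + 4)*(b - 2)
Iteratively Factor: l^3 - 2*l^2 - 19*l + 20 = (l + 4)*(l^2 - 6*l + 5) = (l - 1)*(l + 4)*(l - 5)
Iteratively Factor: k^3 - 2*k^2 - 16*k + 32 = (k - 4)*(k^2 + 2*k - 8) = (k - 4)*(k - 2)*(k + 4)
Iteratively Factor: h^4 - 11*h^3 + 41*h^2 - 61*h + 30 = (h - 1)*(h^3 - 10*h^2 + 31*h - 30) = (h - 3)*(h - 1)*(h^2 - 7*h + 10) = (h - 5)*(h - 3)*(h - 1)*(h - 2)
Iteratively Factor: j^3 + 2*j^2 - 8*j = (j + 4)*(j^2 - 2*j) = j*(j + 4)*(j - 2)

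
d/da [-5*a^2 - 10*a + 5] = -10*a - 10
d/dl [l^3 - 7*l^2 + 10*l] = 3*l^2 - 14*l + 10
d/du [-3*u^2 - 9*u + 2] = -6*u - 9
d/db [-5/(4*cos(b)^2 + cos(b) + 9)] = -5*(8*cos(b) + 1)*sin(b)/(4*cos(b)^2 + cos(b) + 9)^2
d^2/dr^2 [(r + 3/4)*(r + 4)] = 2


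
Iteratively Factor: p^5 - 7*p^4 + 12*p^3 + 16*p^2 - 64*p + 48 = (p - 2)*(p^4 - 5*p^3 + 2*p^2 + 20*p - 24) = (p - 2)^2*(p^3 - 3*p^2 - 4*p + 12) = (p - 2)^3*(p^2 - p - 6) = (p - 3)*(p - 2)^3*(p + 2)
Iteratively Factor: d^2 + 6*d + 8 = (d + 4)*(d + 2)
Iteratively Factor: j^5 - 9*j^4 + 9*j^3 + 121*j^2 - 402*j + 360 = (j + 4)*(j^4 - 13*j^3 + 61*j^2 - 123*j + 90) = (j - 3)*(j + 4)*(j^3 - 10*j^2 + 31*j - 30) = (j - 3)^2*(j + 4)*(j^2 - 7*j + 10) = (j - 5)*(j - 3)^2*(j + 4)*(j - 2)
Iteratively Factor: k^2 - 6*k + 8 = (k - 2)*(k - 4)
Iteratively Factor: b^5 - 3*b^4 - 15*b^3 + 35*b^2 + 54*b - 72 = (b + 3)*(b^4 - 6*b^3 + 3*b^2 + 26*b - 24) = (b - 3)*(b + 3)*(b^3 - 3*b^2 - 6*b + 8) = (b - 3)*(b - 1)*(b + 3)*(b^2 - 2*b - 8) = (b - 3)*(b - 1)*(b + 2)*(b + 3)*(b - 4)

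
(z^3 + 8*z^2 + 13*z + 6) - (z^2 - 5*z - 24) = z^3 + 7*z^2 + 18*z + 30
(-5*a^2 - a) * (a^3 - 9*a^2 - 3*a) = -5*a^5 + 44*a^4 + 24*a^3 + 3*a^2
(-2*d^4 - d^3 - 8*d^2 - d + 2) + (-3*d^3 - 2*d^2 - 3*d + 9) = -2*d^4 - 4*d^3 - 10*d^2 - 4*d + 11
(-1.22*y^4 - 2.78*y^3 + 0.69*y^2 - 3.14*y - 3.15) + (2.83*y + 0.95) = -1.22*y^4 - 2.78*y^3 + 0.69*y^2 - 0.31*y - 2.2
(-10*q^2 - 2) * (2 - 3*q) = 30*q^3 - 20*q^2 + 6*q - 4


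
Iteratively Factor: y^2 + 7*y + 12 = (y + 3)*(y + 4)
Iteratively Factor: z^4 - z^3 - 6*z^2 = (z)*(z^3 - z^2 - 6*z) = z^2*(z^2 - z - 6) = z^2*(z - 3)*(z + 2)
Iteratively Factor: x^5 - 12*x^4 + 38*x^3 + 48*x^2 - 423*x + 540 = (x - 3)*(x^4 - 9*x^3 + 11*x^2 + 81*x - 180) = (x - 5)*(x - 3)*(x^3 - 4*x^2 - 9*x + 36) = (x - 5)*(x - 3)^2*(x^2 - x - 12) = (x - 5)*(x - 4)*(x - 3)^2*(x + 3)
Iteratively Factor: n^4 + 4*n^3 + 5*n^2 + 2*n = (n + 2)*(n^3 + 2*n^2 + n) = n*(n + 2)*(n^2 + 2*n + 1) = n*(n + 1)*(n + 2)*(n + 1)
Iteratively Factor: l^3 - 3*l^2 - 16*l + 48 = (l + 4)*(l^2 - 7*l + 12) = (l - 4)*(l + 4)*(l - 3)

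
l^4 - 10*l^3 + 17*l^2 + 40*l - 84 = (l - 7)*(l - 3)*(l - 2)*(l + 2)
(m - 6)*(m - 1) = m^2 - 7*m + 6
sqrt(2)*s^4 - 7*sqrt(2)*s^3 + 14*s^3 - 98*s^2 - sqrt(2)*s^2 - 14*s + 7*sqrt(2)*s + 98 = (s - 7)*(s - 1)*(s + 7*sqrt(2))*(sqrt(2)*s + sqrt(2))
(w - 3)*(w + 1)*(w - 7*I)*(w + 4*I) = w^4 - 2*w^3 - 3*I*w^3 + 25*w^2 + 6*I*w^2 - 56*w + 9*I*w - 84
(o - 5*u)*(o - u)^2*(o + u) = o^4 - 6*o^3*u + 4*o^2*u^2 + 6*o*u^3 - 5*u^4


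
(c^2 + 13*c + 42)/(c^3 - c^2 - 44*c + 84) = (c + 6)/(c^2 - 8*c + 12)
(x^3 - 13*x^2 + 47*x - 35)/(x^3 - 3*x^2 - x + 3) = (x^2 - 12*x + 35)/(x^2 - 2*x - 3)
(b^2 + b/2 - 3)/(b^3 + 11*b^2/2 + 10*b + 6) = (2*b - 3)/(2*b^2 + 7*b + 6)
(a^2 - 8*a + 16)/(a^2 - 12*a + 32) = (a - 4)/(a - 8)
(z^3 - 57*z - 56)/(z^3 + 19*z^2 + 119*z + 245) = (z^2 - 7*z - 8)/(z^2 + 12*z + 35)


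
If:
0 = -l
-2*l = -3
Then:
No Solution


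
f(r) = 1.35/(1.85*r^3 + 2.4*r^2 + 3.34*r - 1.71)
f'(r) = 1.35*(-5.55*r^2 - 4.8*r - 3.34)/(1.85*r^3 + 2.4*r^2 + 3.34*r - 1.71)^2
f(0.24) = -1.81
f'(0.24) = -11.72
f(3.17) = 0.01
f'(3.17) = -0.01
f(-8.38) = -0.00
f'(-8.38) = -0.00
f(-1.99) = -0.10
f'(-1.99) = -0.12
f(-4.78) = -0.01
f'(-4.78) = -0.01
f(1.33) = 0.12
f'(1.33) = -0.21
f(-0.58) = -0.42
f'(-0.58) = -0.32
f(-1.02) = -0.29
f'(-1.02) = -0.27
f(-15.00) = -0.00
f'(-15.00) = -0.00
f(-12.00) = -0.00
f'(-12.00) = -0.00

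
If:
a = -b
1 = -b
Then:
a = 1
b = -1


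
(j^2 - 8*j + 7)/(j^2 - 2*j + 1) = (j - 7)/(j - 1)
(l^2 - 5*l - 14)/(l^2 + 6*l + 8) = (l - 7)/(l + 4)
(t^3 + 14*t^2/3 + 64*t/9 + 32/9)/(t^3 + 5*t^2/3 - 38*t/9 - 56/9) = (3*t^2 + 10*t + 8)/(3*t^2 + t - 14)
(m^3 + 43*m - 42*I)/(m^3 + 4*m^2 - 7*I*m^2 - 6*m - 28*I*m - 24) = (m + 7*I)/(m + 4)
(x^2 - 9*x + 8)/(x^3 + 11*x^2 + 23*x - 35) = (x - 8)/(x^2 + 12*x + 35)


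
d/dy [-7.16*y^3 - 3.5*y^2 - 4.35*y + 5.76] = -21.48*y^2 - 7.0*y - 4.35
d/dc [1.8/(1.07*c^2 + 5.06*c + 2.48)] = (-3.852*c - 9.108)/(1.07*c^2 + 5.06*c + 2.48)^2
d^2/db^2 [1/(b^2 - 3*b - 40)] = 2*(b^2 - 3*b - (2*b - 3)^2 - 40)/(-b^2 + 3*b + 40)^3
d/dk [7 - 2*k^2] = -4*k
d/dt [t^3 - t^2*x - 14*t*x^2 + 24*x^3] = 3*t^2 - 2*t*x - 14*x^2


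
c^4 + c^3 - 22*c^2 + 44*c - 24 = (c - 2)^2*(c - 1)*(c + 6)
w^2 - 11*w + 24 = (w - 8)*(w - 3)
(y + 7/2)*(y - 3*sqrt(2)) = y^2 - 3*sqrt(2)*y + 7*y/2 - 21*sqrt(2)/2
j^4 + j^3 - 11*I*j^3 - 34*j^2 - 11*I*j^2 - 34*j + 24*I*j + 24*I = (j + 1)*(j - 6*I)*(j - 4*I)*(j - I)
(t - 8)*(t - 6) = t^2 - 14*t + 48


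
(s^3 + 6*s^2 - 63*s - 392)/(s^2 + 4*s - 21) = (s^2 - s - 56)/(s - 3)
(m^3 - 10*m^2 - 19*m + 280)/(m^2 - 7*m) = m - 3 - 40/m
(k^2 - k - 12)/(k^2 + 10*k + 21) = (k - 4)/(k + 7)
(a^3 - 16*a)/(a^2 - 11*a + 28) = a*(a + 4)/(a - 7)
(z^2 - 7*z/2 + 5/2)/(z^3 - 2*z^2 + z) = (z - 5/2)/(z*(z - 1))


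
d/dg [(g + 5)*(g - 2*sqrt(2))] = 2*g - 2*sqrt(2) + 5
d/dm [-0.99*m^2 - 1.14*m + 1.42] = -1.98*m - 1.14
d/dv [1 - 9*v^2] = -18*v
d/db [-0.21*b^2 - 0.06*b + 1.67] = -0.42*b - 0.06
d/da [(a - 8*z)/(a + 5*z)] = 13*z/(a + 5*z)^2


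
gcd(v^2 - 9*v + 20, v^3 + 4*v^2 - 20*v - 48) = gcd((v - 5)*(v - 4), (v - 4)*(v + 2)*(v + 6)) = v - 4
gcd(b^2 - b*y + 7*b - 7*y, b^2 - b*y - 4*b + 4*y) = -b + y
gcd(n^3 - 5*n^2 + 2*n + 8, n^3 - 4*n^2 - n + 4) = n^2 - 3*n - 4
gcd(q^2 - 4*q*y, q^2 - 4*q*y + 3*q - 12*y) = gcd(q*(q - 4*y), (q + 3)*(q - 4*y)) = -q + 4*y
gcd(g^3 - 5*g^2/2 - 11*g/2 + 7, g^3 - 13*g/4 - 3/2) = 1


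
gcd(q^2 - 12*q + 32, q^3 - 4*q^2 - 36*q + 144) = q - 4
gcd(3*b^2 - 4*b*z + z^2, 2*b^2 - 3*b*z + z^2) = -b + z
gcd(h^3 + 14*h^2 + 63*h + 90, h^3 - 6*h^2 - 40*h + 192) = h + 6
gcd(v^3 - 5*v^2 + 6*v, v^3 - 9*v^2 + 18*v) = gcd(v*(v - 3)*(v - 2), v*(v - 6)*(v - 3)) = v^2 - 3*v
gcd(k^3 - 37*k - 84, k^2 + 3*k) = k + 3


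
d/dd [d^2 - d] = 2*d - 1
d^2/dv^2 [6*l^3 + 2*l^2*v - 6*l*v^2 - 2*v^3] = -12*l - 12*v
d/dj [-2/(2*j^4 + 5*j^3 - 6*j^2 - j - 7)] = 2*(8*j^3 + 15*j^2 - 12*j - 1)/(-2*j^4 - 5*j^3 + 6*j^2 + j + 7)^2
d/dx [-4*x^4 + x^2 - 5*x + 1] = -16*x^3 + 2*x - 5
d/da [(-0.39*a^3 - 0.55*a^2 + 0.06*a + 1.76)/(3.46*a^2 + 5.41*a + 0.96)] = (-1.3494*a^4 - 4.2198*a^3 - 4.3063*a^2 - 13.2352*a - 9.464)/(11.9716*a^4 + 37.4372*a^3 + 35.9113*a^2 + 10.3872*a + 0.9216)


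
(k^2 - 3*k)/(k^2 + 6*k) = (k - 3)/(k + 6)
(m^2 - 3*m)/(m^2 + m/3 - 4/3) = 3*m*(m - 3)/(3*m^2 + m - 4)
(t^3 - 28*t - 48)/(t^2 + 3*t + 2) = (t^2 - 2*t - 24)/(t + 1)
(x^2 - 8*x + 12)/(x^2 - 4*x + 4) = (x - 6)/(x - 2)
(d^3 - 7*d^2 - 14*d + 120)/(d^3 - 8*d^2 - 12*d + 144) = (d - 5)/(d - 6)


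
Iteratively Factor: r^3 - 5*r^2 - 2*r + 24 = (r - 4)*(r^2 - r - 6) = (r - 4)*(r - 3)*(r + 2)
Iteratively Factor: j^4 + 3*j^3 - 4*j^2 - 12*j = (j + 2)*(j^3 + j^2 - 6*j) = (j - 2)*(j + 2)*(j^2 + 3*j) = (j - 2)*(j + 2)*(j + 3)*(j)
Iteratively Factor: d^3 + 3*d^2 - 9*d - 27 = (d + 3)*(d^2 - 9) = (d - 3)*(d + 3)*(d + 3)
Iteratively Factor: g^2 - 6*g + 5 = (g - 5)*(g - 1)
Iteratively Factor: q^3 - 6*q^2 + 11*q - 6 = (q - 2)*(q^2 - 4*q + 3) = (q - 2)*(q - 1)*(q - 3)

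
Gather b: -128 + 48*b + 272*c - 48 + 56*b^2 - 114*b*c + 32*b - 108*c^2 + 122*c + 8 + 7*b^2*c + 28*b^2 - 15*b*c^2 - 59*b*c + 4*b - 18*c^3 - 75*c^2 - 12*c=b^2*(7*c + 84) + b*(-15*c^2 - 173*c + 84) - 18*c^3 - 183*c^2 + 382*c - 168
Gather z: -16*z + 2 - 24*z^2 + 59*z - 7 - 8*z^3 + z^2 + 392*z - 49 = -8*z^3 - 23*z^2 + 435*z - 54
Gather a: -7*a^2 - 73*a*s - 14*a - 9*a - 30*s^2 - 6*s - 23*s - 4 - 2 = -7*a^2 + a*(-73*s - 23) - 30*s^2 - 29*s - 6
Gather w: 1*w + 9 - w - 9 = 0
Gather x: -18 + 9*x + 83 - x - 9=8*x + 56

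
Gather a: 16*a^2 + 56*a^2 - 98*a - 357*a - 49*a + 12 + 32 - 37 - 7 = 72*a^2 - 504*a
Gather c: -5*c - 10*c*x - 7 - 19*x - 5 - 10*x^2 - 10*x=c*(-10*x - 5) - 10*x^2 - 29*x - 12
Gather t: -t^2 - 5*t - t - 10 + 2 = -t^2 - 6*t - 8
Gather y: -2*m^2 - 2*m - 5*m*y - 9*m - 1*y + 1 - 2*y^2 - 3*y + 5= -2*m^2 - 11*m - 2*y^2 + y*(-5*m - 4) + 6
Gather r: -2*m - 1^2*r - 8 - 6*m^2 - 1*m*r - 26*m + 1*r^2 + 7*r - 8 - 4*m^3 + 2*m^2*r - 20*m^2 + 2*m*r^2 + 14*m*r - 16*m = -4*m^3 - 26*m^2 - 44*m + r^2*(2*m + 1) + r*(2*m^2 + 13*m + 6) - 16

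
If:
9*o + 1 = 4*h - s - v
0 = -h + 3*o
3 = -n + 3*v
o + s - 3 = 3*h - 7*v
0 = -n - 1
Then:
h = 0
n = -1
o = 0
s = -5/3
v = 2/3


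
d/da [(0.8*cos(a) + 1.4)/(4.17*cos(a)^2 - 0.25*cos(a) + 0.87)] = (3.336*cos(a)^2 + 11.676*cos(a) - 1.046)*sin(a)/(17.3889*cos(a)^4 - 2.085*cos(a)^3 + 7.3183*cos(a)^2 - 0.435*cos(a) + 0.7569)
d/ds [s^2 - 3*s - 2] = 2*s - 3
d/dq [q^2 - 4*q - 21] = 2*q - 4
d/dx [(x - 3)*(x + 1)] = 2*x - 2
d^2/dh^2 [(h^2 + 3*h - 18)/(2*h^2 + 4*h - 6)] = (h^3 - 45*h^2 - 81*h - 99)/(h^6 + 6*h^5 + 3*h^4 - 28*h^3 - 9*h^2 + 54*h - 27)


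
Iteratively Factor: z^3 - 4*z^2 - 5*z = (z + 1)*(z^2 - 5*z) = (z - 5)*(z + 1)*(z)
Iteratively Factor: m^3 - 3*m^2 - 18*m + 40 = (m - 5)*(m^2 + 2*m - 8) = (m - 5)*(m - 2)*(m + 4)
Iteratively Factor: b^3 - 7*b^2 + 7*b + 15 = (b - 3)*(b^2 - 4*b - 5) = (b - 5)*(b - 3)*(b + 1)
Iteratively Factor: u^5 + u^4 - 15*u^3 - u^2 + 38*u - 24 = (u - 1)*(u^4 + 2*u^3 - 13*u^2 - 14*u + 24) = (u - 1)*(u + 2)*(u^3 - 13*u + 12) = (u - 1)^2*(u + 2)*(u^2 + u - 12) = (u - 1)^2*(u + 2)*(u + 4)*(u - 3)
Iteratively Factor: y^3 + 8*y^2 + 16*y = (y + 4)*(y^2 + 4*y) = y*(y + 4)*(y + 4)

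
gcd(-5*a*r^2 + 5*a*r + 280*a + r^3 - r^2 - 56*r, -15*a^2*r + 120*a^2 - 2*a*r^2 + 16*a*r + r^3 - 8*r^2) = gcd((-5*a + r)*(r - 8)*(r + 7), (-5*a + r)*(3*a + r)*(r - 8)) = -5*a*r + 40*a + r^2 - 8*r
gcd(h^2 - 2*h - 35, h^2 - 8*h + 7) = h - 7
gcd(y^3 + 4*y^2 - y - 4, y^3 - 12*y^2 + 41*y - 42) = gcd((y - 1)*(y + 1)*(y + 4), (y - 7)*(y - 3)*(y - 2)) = 1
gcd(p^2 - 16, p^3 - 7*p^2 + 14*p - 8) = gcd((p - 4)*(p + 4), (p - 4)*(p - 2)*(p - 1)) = p - 4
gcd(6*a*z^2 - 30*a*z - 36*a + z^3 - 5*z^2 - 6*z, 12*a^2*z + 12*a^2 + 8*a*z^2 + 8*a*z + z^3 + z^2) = 6*a*z + 6*a + z^2 + z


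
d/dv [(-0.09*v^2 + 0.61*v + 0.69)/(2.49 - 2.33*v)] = (0.2097*v^2 - 0.4482*v + 3.1266)/(5.4289*v^2 - 11.6034*v + 6.2001)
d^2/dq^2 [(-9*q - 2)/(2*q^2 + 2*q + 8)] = (-(2*q + 1)^2*(9*q + 2) + (27*q + 11)*(q^2 + q + 4))/(q^2 + q + 4)^3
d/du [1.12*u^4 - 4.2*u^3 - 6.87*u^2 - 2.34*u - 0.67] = 4.48*u^3 - 12.6*u^2 - 13.74*u - 2.34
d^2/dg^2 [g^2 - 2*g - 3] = 2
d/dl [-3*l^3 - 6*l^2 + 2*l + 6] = -9*l^2 - 12*l + 2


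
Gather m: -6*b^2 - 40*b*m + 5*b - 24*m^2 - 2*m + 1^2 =-6*b^2 + 5*b - 24*m^2 + m*(-40*b - 2) + 1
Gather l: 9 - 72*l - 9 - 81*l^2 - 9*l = -81*l^2 - 81*l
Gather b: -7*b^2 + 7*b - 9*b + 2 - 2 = -7*b^2 - 2*b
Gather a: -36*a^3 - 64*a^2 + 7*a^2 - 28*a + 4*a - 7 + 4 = -36*a^3 - 57*a^2 - 24*a - 3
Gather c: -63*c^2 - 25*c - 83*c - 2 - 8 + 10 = -63*c^2 - 108*c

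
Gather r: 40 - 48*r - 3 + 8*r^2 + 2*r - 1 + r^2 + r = 9*r^2 - 45*r + 36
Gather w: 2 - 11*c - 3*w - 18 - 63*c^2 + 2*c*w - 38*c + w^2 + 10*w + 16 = -63*c^2 - 49*c + w^2 + w*(2*c + 7)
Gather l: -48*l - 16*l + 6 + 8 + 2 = 16 - 64*l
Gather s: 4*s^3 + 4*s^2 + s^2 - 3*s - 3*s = 4*s^3 + 5*s^2 - 6*s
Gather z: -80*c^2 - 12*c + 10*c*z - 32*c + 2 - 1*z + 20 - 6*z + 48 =-80*c^2 - 44*c + z*(10*c - 7) + 70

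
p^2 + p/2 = p*(p + 1/2)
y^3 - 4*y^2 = y^2*(y - 4)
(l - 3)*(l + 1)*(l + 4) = l^3 + 2*l^2 - 11*l - 12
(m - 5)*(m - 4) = m^2 - 9*m + 20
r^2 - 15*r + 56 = (r - 8)*(r - 7)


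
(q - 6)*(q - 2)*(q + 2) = q^3 - 6*q^2 - 4*q + 24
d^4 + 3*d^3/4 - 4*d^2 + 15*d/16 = d*(d - 3/2)*(d - 1/4)*(d + 5/2)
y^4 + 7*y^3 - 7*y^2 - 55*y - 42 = (y - 3)*(y + 1)*(y + 2)*(y + 7)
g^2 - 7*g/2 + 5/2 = (g - 5/2)*(g - 1)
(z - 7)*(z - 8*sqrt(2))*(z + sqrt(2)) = z^3 - 7*sqrt(2)*z^2 - 7*z^2 - 16*z + 49*sqrt(2)*z + 112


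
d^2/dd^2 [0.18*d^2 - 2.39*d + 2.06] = 0.360000000000000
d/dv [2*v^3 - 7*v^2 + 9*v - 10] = 6*v^2 - 14*v + 9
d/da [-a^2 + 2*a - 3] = 2 - 2*a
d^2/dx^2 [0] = 0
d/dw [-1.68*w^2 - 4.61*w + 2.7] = -3.36*w - 4.61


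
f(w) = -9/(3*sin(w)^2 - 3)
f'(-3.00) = 0.87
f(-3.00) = 3.06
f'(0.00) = 0.00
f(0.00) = 3.00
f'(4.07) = 22.34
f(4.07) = 8.36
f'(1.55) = 667100.62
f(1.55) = 6937.62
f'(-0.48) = -3.97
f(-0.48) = 3.81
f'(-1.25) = -181.61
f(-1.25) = 30.17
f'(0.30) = 2.03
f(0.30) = 3.29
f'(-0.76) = -10.85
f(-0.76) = 5.71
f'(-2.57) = 5.46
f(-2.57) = 4.24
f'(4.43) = 266.33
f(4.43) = 38.64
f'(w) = 54*sin(w)*cos(w)/(3*sin(w)^2 - 3)^2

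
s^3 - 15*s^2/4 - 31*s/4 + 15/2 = (s - 5)*(s - 3/4)*(s + 2)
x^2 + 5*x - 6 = (x - 1)*(x + 6)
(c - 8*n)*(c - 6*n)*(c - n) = c^3 - 15*c^2*n + 62*c*n^2 - 48*n^3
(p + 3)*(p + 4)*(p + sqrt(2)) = p^3 + sqrt(2)*p^2 + 7*p^2 + 7*sqrt(2)*p + 12*p + 12*sqrt(2)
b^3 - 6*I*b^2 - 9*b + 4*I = (b - 4*I)*(b - I)^2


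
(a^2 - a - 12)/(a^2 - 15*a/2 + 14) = 2*(a + 3)/(2*a - 7)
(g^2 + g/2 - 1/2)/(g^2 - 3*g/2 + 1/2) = (g + 1)/(g - 1)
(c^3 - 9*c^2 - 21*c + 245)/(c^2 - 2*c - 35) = c - 7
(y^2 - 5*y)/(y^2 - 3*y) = (y - 5)/(y - 3)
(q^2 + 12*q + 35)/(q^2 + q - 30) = (q^2 + 12*q + 35)/(q^2 + q - 30)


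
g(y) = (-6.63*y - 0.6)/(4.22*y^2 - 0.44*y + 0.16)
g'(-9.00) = 0.02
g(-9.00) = 0.17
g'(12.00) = 0.01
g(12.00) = -0.13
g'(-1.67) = 0.43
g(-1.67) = 0.83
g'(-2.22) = 0.26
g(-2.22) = 0.64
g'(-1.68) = 0.42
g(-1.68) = 0.82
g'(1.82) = 0.57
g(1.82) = -0.95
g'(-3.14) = 0.14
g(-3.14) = 0.47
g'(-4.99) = 0.06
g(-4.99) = 0.30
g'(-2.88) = 0.16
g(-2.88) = 0.51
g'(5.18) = 0.06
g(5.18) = -0.31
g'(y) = (0.44 - 8.44*y)*(-6.63*y - 0.6)/(4.22*y^2 - 0.44*y + 0.16)^2 - 6.63/(4.22*y^2 - 0.44*y + 0.16)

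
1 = 1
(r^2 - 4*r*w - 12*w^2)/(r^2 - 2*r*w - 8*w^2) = (r - 6*w)/(r - 4*w)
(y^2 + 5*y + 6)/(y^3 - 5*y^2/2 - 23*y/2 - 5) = 2*(y + 3)/(2*y^2 - 9*y - 5)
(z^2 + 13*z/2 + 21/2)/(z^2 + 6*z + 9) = (z + 7/2)/(z + 3)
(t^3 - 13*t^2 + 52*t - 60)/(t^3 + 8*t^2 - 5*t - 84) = (t^3 - 13*t^2 + 52*t - 60)/(t^3 + 8*t^2 - 5*t - 84)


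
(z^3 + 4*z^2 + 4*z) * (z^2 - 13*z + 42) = z^5 - 9*z^4 - 6*z^3 + 116*z^2 + 168*z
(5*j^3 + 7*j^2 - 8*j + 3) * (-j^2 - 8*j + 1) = -5*j^5 - 47*j^4 - 43*j^3 + 68*j^2 - 32*j + 3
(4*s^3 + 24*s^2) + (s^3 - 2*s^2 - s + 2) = 5*s^3 + 22*s^2 - s + 2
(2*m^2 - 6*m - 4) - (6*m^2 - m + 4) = -4*m^2 - 5*m - 8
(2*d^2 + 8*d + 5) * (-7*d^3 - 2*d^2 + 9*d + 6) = -14*d^5 - 60*d^4 - 33*d^3 + 74*d^2 + 93*d + 30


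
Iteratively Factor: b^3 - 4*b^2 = (b)*(b^2 - 4*b) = b^2*(b - 4)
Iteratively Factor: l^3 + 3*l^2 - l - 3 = (l - 1)*(l^2 + 4*l + 3) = (l - 1)*(l + 1)*(l + 3)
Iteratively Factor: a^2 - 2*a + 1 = (a - 1)*(a - 1)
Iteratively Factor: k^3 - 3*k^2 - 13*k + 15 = (k - 5)*(k^2 + 2*k - 3) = (k - 5)*(k - 1)*(k + 3)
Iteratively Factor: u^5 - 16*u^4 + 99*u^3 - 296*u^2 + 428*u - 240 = (u - 4)*(u^4 - 12*u^3 + 51*u^2 - 92*u + 60) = (u - 4)*(u - 3)*(u^3 - 9*u^2 + 24*u - 20) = (u - 4)*(u - 3)*(u - 2)*(u^2 - 7*u + 10) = (u - 5)*(u - 4)*(u - 3)*(u - 2)*(u - 2)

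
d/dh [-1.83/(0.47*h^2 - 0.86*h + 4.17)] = (1.7202*h - 1.5738)/(0.47*h^2 - 0.86*h + 4.17)^2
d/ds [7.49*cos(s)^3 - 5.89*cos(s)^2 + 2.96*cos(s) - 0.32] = (-22.47*cos(s)^2 + 11.78*cos(s) - 2.96)*sin(s)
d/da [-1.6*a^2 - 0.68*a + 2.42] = -3.2*a - 0.68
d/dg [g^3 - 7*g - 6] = 3*g^2 - 7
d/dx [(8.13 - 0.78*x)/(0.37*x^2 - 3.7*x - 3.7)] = (0.2886*x^2 - 6.0162*x + 32.967)/(0.1369*x^4 - 2.738*x^3 + 10.952*x^2 + 27.38*x + 13.69)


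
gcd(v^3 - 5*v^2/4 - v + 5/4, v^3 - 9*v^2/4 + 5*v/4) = v^2 - 9*v/4 + 5/4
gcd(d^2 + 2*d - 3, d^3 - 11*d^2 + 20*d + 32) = 1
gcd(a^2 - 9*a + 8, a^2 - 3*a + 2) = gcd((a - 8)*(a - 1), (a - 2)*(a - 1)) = a - 1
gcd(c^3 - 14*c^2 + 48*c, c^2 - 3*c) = c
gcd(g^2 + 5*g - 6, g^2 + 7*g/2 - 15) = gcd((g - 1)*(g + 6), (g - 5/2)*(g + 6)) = g + 6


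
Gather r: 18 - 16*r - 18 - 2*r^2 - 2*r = -2*r^2 - 18*r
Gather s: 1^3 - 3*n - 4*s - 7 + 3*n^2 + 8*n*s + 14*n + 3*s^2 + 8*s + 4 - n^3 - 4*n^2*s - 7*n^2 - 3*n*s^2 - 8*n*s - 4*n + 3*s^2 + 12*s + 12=-n^3 - 4*n^2 + 7*n + s^2*(6 - 3*n) + s*(16 - 4*n^2) + 10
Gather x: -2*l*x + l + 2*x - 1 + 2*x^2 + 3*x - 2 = l + 2*x^2 + x*(5 - 2*l) - 3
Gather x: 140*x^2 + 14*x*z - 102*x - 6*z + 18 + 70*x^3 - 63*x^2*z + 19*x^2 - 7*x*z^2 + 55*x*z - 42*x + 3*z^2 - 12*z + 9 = 70*x^3 + x^2*(159 - 63*z) + x*(-7*z^2 + 69*z - 144) + 3*z^2 - 18*z + 27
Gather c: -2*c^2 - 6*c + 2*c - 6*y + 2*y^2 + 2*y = -2*c^2 - 4*c + 2*y^2 - 4*y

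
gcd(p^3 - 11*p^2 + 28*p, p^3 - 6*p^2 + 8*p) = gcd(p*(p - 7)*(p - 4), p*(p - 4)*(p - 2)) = p^2 - 4*p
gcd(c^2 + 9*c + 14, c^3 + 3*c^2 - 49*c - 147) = c + 7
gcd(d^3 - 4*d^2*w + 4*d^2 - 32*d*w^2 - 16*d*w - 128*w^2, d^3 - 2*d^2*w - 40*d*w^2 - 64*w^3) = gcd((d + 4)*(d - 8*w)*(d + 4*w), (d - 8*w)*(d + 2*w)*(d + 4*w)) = -d^2 + 4*d*w + 32*w^2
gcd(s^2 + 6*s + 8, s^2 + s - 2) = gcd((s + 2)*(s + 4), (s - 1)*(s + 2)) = s + 2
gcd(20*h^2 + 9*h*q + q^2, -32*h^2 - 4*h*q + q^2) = 4*h + q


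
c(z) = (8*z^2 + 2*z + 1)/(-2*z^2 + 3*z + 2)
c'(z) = (4*z - 3)*(8*z^2 + 2*z + 1)/(-2*z^2 + 3*z + 2)^2 + (16*z + 2)/(-2*z^2 + 3*z + 2)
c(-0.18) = 0.64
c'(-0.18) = -2.35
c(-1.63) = -2.32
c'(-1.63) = 0.25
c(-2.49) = -2.55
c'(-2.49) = 0.27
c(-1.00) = -2.33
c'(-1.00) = -0.78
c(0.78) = 2.38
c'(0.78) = 4.73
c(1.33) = 7.26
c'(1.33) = 16.37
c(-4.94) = -3.02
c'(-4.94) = 0.13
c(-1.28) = -2.26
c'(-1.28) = 0.03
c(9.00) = -5.02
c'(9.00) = 0.15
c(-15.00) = -3.59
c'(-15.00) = 0.02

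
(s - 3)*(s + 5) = s^2 + 2*s - 15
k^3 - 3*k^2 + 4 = (k - 2)^2*(k + 1)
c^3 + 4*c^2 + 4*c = c*(c + 2)^2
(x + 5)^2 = x^2 + 10*x + 25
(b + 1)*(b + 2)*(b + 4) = b^3 + 7*b^2 + 14*b + 8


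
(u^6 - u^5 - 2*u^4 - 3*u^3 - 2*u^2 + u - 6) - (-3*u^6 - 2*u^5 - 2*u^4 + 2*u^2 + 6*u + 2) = 4*u^6 + u^5 - 3*u^3 - 4*u^2 - 5*u - 8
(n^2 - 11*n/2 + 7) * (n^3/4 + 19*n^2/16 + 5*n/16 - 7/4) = n^5/4 - 3*n^4/16 - 143*n^3/32 + 155*n^2/32 + 189*n/16 - 49/4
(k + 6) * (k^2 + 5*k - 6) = k^3 + 11*k^2 + 24*k - 36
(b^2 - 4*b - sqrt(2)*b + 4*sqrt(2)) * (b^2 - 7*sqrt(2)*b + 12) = b^4 - 8*sqrt(2)*b^3 - 4*b^3 + 26*b^2 + 32*sqrt(2)*b^2 - 104*b - 12*sqrt(2)*b + 48*sqrt(2)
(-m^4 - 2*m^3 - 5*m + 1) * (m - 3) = -m^5 + m^4 + 6*m^3 - 5*m^2 + 16*m - 3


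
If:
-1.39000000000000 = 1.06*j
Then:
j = -1.31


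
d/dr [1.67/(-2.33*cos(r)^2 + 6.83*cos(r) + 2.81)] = (11.4061 - 7.7822*cos(r))*sin(r)/(-2.33*cos(r)^2 + 6.83*cos(r) + 2.81)^2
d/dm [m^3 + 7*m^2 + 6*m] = 3*m^2 + 14*m + 6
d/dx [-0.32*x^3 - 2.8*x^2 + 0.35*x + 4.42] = -0.96*x^2 - 5.6*x + 0.35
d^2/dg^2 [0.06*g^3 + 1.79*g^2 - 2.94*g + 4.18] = 0.36*g + 3.58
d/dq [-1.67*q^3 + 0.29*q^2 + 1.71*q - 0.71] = -5.01*q^2 + 0.58*q + 1.71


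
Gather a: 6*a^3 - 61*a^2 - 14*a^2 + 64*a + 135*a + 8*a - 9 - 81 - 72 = 6*a^3 - 75*a^2 + 207*a - 162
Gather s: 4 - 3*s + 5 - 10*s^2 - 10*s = -10*s^2 - 13*s + 9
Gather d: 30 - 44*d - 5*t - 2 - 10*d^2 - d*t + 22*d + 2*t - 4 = -10*d^2 + d*(-t - 22) - 3*t + 24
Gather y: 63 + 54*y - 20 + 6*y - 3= 60*y + 40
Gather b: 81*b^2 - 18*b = 81*b^2 - 18*b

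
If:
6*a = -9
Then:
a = -3/2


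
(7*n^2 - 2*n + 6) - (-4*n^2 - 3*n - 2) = 11*n^2 + n + 8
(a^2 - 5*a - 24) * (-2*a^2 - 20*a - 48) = -2*a^4 - 10*a^3 + 100*a^2 + 720*a + 1152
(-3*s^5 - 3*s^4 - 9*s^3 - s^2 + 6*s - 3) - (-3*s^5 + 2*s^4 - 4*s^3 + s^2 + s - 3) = -5*s^4 - 5*s^3 - 2*s^2 + 5*s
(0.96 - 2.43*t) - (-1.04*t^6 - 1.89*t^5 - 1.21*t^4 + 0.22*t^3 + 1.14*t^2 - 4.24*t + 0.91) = 1.04*t^6 + 1.89*t^5 + 1.21*t^4 - 0.22*t^3 - 1.14*t^2 + 1.81*t + 0.0499999999999999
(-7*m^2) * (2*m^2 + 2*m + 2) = -14*m^4 - 14*m^3 - 14*m^2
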